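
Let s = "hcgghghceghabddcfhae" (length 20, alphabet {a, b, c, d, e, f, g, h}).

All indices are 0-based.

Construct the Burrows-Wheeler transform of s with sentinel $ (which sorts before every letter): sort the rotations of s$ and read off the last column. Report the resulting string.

ehhahdhdbacccehggfg$g

rank  rotation               last
    0  $hcgghghceghabddcfhae  e
    1  abddcfhae$hcgghghcegh  h
    2  ae$hcgghghceghabddcfh  h
    3  bddcfhae$hcgghghcegha  a
    4  ceghabddcfhae$hcgghgh  h
    5  cfhae$hcgghghceghabdd  d
    6  cgghghceghabddcfhae$h  h
    7  dcfhae$hcgghghceghabd  d
    8  ddcfhae$hcgghghceghab  b
    9  e$hcgghghceghabddcfha  a
   10  eghabddcfhae$hcgghghc  c
   11  fhae$hcgghghceghabddc  c
   12  gghghceghabddcfhae$hc  c
   13  ghabddcfhae$hcgghghce  e
   14  ghceghabddcfhae$hcggh  h
   15  ghghceghabddcfhae$hcg  g
   16  habddcfhae$hcgghghceg  g
   17  hae$hcgghghceghabddcf  f
   18  hceghabddcfhae$hcgghg  g
   19  hcgghghceghabddcfhae$  $
   20  hghceghabddcfhae$hcgg  g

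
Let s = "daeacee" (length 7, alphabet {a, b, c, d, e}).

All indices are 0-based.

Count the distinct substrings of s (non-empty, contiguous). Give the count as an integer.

rank | idx | suffix
   0 |   3 | acee
   1 |   1 | aeacee
   2 |   4 | cee
   3 |   0 | daeacee
   4 |   6 | e
   5 |   2 | eacee
   6 |   5 | ee

SA = [3, 1, 4, 0, 6, 2, 5]
i: (SA[i-1],SA[i]) lcp shared
  1: (3,1) 1 'a'
  2: (1,4) 0 ''
  3: (4,0) 0 ''
  4: (0,6) 0 ''
  5: (6,2) 1 'e'
  6: (2,5) 1 'e'

n(n+1)/2 = 7·8/2 = 28
Σ LCP = 0 + 1 + 0 + 0 + 0 + 1 + 1 = 3
distinct = 28 − 3 = 25

25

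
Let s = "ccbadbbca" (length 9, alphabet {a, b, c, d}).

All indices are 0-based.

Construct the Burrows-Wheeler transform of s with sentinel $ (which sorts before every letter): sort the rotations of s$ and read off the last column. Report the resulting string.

acbcdbbc$a

rank  rotation    last
    0  $ccbadbbca  a
    1  a$ccbadbbc  c
    2  adbbca$ccb  b
    3  badbbca$cc  c
    4  bbca$ccbad  d
    5  bca$ccbadb  b
    6  ca$ccbadbb  b
    7  cbadbbca$c  c
    8  ccbadbbca$  $
    9  dbbca$ccba  a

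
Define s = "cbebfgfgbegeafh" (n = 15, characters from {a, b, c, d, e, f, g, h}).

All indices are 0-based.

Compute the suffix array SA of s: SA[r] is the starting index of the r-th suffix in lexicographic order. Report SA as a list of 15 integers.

[12, 1, 8, 3, 0, 11, 2, 9, 6, 4, 13, 7, 10, 5, 14]

rank→(start, suffix):
  0 → (12, 'afh')
  1 → (1, 'bebfgfgbegeafh')
  2 → (8, 'begeafh')
  3 → (3, 'bfgfgbegeafh')
  4 → (0, 'cbebfgfgbegeafh')
  5 → (11, 'eafh')
  6 → (2, 'ebfgfgbegeafh')
  7 → (9, 'egeafh')
  8 → (6, 'fgbegeafh')
  9 → (4, 'fgfgbegeafh')
  10 → (13, 'fh')
  11 → (7, 'gbegeafh')
  12 → (10, 'geafh')
  13 → (5, 'gfgbegeafh')
  14 → (14, 'h')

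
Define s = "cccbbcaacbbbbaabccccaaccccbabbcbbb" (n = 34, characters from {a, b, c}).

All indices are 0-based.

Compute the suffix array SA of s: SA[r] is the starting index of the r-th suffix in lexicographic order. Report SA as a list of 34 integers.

sorted suffixes:
  #0 SA[0]=13  'aabccccaaccccbabbcbbb'
  #1 SA[1]=6  'aacbbbbaabccccaaccccbabbcbbb'
  #2 SA[2]=20  'aaccccbabbcbbb'
  #3 SA[3]=27  'abbcbbb'
  #4 SA[4]=14  'abccccaaccccbabbcbbb'
  #5 SA[5]=7  'acbbbbaabccccaaccccbabbcbbb'
  #6 SA[6]=21  'accccbabbcbbb'
  #7 SA[7]=33  'b'
  #8 SA[8]=12  'baabccccaaccccbabbcbbb'
  #9 SA[9]=26  'babbcbbb'
  #10 SA[10]=32  'bb'
  #11 SA[11]=11  'bbaabccccaaccccbabbcbbb'
  #12 SA[12]=31  'bbb'
  #13 SA[13]=10  'bbbaabccccaaccccbabbcbbb'
  #14 SA[14]=9  'bbbbaabccccaaccccbabbcbbb'
  #15 SA[15]=3  'bbcaacbbbbaabccccaaccccbabbcbbb'
  #16 SA[16]=28  'bbcbbb'
  #17 SA[17]=4  'bcaacbbbbaabccccaaccccbabbcbbb'
  #18 SA[18]=29  'bcbbb'
  #19 SA[19]=15  'bccccaaccccbabbcbbb'
  #20 SA[20]=5  'caacbbbbaabccccaaccccbabbcbbb'
  #21 SA[21]=19  'caaccccbabbcbbb'
  #22 SA[22]=25  'cbabbcbbb'
  #23 SA[23]=30  'cbbb'
  #24 SA[24]=8  'cbbbbaabccccaaccccbabbcbbb'
  #25 SA[25]=2  'cbbcaacbbbbaabccccaaccccbabbcbbb'
  #26 SA[26]=18  'ccaaccccbabbcbbb'
  #27 SA[27]=24  'ccbabbcbbb'
  #28 SA[28]=1  'ccbbcaacbbbbaabccccaaccccbabbcbbb'
  #29 SA[29]=17  'cccaaccccbabbcbbb'
  #30 SA[30]=23  'cccbabbcbbb'
  #31 SA[31]=0  'cccbbcaacbbbbaabccccaaccccbabbcbbb'
  #32 SA[32]=16  'ccccaaccccbabbcbbb'
  #33 SA[33]=22  'ccccbabbcbbb'

[13, 6, 20, 27, 14, 7, 21, 33, 12, 26, 32, 11, 31, 10, 9, 3, 28, 4, 29, 15, 5, 19, 25, 30, 8, 2, 18, 24, 1, 17, 23, 0, 16, 22]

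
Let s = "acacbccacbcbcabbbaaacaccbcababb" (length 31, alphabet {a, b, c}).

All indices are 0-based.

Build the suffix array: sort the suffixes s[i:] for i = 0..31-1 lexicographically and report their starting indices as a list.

rank | idx | suffix
   0 |  17 | aaacaccbcababb
   1 |  18 | aacaccbcababb
   2 |  26 | ababb
   3 |  28 | abb
   4 |  13 | abbbaaacaccbcababb
   5 |   0 | acacbccacbcbcabbbaaacaccbcababb
   6 |  19 | acaccbcababb
   7 |   7 | acbcbcabbbaaacaccbcababb
   8 |   2 | acbccacbcbcabbbaaacaccbcababb
   9 |  21 | accbcababb
  10 |  30 | b
  11 |  16 | baaacaccbcababb
  12 |  27 | babb
  13 |  29 | bb
  14 |  15 | bbaaacaccbcababb
  15 |  14 | bbbaaacaccbcababb
  16 |  24 | bcababb
  17 |  11 | bcabbbaaacaccbcababb
  18 |   9 | bcbcabbbaaacaccbcababb
  19 |   4 | bccacbcbcabbbaaacaccbcababb
  20 |  25 | cababb
  21 |  12 | cabbbaaacaccbcababb
  22 |   6 | cacbcbcabbbaaacaccbcababb
  23 |   1 | cacbccacbcbcabbbaaacaccbcababb
  24 |  20 | caccbcababb
  25 |  23 | cbcababb
  26 |  10 | cbcabbbaaacaccbcababb
  27 |   8 | cbcbcabbbaaacaccbcababb
  28 |   3 | cbccacbcbcabbbaaacaccbcababb
  29 |   5 | ccacbcbcabbbaaacaccbcababb
  30 |  22 | ccbcababb

[17, 18, 26, 28, 13, 0, 19, 7, 2, 21, 30, 16, 27, 29, 15, 14, 24, 11, 9, 4, 25, 12, 6, 1, 20, 23, 10, 8, 3, 5, 22]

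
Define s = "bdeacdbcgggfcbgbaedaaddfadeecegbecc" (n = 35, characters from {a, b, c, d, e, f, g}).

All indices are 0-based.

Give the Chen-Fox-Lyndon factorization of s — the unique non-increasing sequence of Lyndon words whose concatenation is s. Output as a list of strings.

emit factor 1: 'bde' (i=0, period=3)
emit factor 2: 'acdbcgggfcbgbaed' (i=3, period=16)
emit factor 3: 'aaddfadeecegbecc' (i=19, period=16)

["bde", "acdbcgggfcbgbaed", "aaddfadeecegbecc"]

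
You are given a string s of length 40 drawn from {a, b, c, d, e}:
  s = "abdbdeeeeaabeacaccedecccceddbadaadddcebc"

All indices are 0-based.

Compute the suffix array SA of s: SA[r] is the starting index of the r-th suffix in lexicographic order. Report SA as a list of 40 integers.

[9, 31, 0, 10, 13, 15, 29, 32, 28, 38, 1, 3, 11, 39, 14, 21, 22, 23, 16, 36, 24, 17, 30, 27, 2, 35, 26, 34, 33, 19, 4, 8, 12, 37, 20, 25, 18, 7, 6, 5]

sorted suffixes:
  #0 SA[0]=9  'aabeacaccedecccceddbadaadddcebc'
  #1 SA[1]=31  'aadddcebc'
  #2 SA[2]=0  'abdbdeeeeaabeacaccedecccceddbadaadddcebc'
  #3 SA[3]=10  'abeacaccedecccceddbadaadddcebc'
  #4 SA[4]=13  'acaccedecccceddbadaadddcebc'
  #5 SA[5]=15  'accedecccceddbadaadddcebc'
  #6 SA[6]=29  'adaadddcebc'
  #7 SA[7]=32  'adddcebc'
  #8 SA[8]=28  'badaadddcebc'
  #9 SA[9]=38  'bc'
  #10 SA[10]=1  'bdbdeeeeaabeacaccedecccceddbadaadddcebc'
  #11 SA[11]=3  'bdeeeeaabeacaccedecccceddbadaadddcebc'
  #12 SA[12]=11  'beacaccedecccceddbadaadddcebc'
  #13 SA[13]=39  'c'
  #14 SA[14]=14  'caccedecccceddbadaadddcebc'
  #15 SA[15]=21  'cccceddbadaadddcebc'
  #16 SA[16]=22  'ccceddbadaadddcebc'
  #17 SA[17]=23  'cceddbadaadddcebc'
  #18 SA[18]=16  'ccedecccceddbadaadddcebc'
  #19 SA[19]=36  'cebc'
  #20 SA[20]=24  'ceddbadaadddcebc'
  #21 SA[21]=17  'cedecccceddbadaadddcebc'
  #22 SA[22]=30  'daadddcebc'
  #23 SA[23]=27  'dbadaadddcebc'
  #24 SA[24]=2  'dbdeeeeaabeacaccedecccceddbadaadddcebc'
  #25 SA[25]=35  'dcebc'
  #26 SA[26]=26  'ddbadaadddcebc'
  #27 SA[27]=34  'ddcebc'
  #28 SA[28]=33  'dddcebc'
  #29 SA[29]=19  'decccceddbadaadddcebc'
  #30 SA[30]=4  'deeeeaabeacaccedecccceddbadaadddcebc'
  #31 SA[31]=8  'eaabeacaccedecccceddbadaadddcebc'
  #32 SA[32]=12  'eacaccedecccceddbadaadddcebc'
  #33 SA[33]=37  'ebc'
  #34 SA[34]=20  'ecccceddbadaadddcebc'
  #35 SA[35]=25  'eddbadaadddcebc'
  #36 SA[36]=18  'edecccceddbadaadddcebc'
  #37 SA[37]=7  'eeaabeacaccedecccceddbadaadddcebc'
  #38 SA[38]=6  'eeeaabeacaccedecccceddbadaadddcebc'
  #39 SA[39]=5  'eeeeaabeacaccedecccceddbadaadddcebc'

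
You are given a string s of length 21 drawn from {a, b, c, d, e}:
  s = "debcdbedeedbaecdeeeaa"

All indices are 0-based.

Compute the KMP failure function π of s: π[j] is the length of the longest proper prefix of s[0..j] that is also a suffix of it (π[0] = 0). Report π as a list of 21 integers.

[0, 0, 0, 0, 1, 0, 0, 1, 2, 0, 1, 0, 0, 0, 0, 1, 2, 0, 0, 0, 0]

π[0] = 0
j=1 s[j]='e': π[1]=0 (border '')
j=2 s[j]='b': π[2]=0 (border '')
j=3 s[j]='c': π[3]=0 (border '')
j=4 s[j]='d': π[4]=1 (border 'd')
j=5 s[j]='b': k: 1→0; π[5]=0 (border '')
j=6 s[j]='e': π[6]=0 (border '')
j=7 s[j]='d': π[7]=1 (border 'd')
j=8 s[j]='e': π[8]=2 (border 'de')
j=9 s[j]='e': k: 2→0; π[9]=0 (border '')
j=10 s[j]='d': π[10]=1 (border 'd')
j=11 s[j]='b': k: 1→0; π[11]=0 (border '')
j=12 s[j]='a': π[12]=0 (border '')
j=13 s[j]='e': π[13]=0 (border '')
j=14 s[j]='c': π[14]=0 (border '')
j=15 s[j]='d': π[15]=1 (border 'd')
j=16 s[j]='e': π[16]=2 (border 'de')
j=17 s[j]='e': k: 2→0; π[17]=0 (border '')
j=18 s[j]='e': π[18]=0 (border '')
j=19 s[j]='a': π[19]=0 (border '')
j=20 s[j]='a': π[20]=0 (border '')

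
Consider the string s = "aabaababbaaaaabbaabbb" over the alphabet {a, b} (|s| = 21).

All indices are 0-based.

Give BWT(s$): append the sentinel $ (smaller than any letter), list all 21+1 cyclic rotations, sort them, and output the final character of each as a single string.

bbaa$babaabaabbababaaa

rank  rotation                last
    0  $aabaababbaaaaabbaabbb  b
    1  aaaaabbaabbb$aabaababb  b
    2  aaaabbaabbb$aabaababba  a
    3  aaabbaabbb$aabaababbaa  a
    4  aabaababbaaaaabbaabbb$  $
    5  aababbaaaaabbaabbb$aab  b
    6  aabbaabbb$aabaababbaaa  a
    7  aabbb$aabaababbaaaaabb  b
    8  abaababbaaaaabbaabbb$a  a
    9  ababbaaaaabbaabbb$aaba  a
   10  abbaaaaabbaabbb$aabaab  b
   11  abbaabbb$aabaababbaaaa  a
   12  abbb$aabaababbaaaaabba  a
   13  b$aabaababbaaaaabbaabb  b
   14  baaaaabbaabbb$aabaabab  b
   15  baababbaaaaabbaabbb$aa  a
   16  baabbb$aabaababbaaaaab  b
   17  babbaaaaabbaabbb$aabaa  a
   18  bb$aabaababbaaaaabbaab  b
   19  bbaaaaabbaabbb$aabaaba  a
   20  bbaabbb$aabaababbaaaaa  a
   21  bbb$aabaababbaaaaabbaa  a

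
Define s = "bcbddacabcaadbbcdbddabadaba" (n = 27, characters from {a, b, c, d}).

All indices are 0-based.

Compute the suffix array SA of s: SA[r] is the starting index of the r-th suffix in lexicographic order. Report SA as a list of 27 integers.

rank | idx | suffix
   0 |  26 | a
   1 |  10 | aadbbcdbddabadaba
   2 |  24 | aba
   3 |  20 | abadaba
   4 |   7 | abcaadbbcdbddabadaba
   5 |   5 | acabcaadbbcdbddabadaba
   6 |  22 | adaba
   7 |  11 | adbbcdbddabadaba
   8 |  25 | ba
   9 |  21 | badaba
  10 |  13 | bbcdbddabadaba
  11 |   8 | bcaadbbcdbddabadaba
  12 |   0 | bcbddacabcaadbbcdbddabadaba
  13 |  14 | bcdbddabadaba
  14 |  17 | bddabadaba
  15 |   2 | bddacabcaadbbcdbddabadaba
  16 |   9 | caadbbcdbddabadaba
  17 |   6 | cabcaadbbcdbddabadaba
  18 |   1 | cbddacabcaadbbcdbddabadaba
  19 |  15 | cdbddabadaba
  20 |  23 | daba
  21 |  19 | dabadaba
  22 |   4 | dacabcaadbbcdbddabadaba
  23 |  12 | dbbcdbddabadaba
  24 |  16 | dbddabadaba
  25 |  18 | ddabadaba
  26 |   3 | ddacabcaadbbcdbddabadaba

[26, 10, 24, 20, 7, 5, 22, 11, 25, 21, 13, 8, 0, 14, 17, 2, 9, 6, 1, 15, 23, 19, 4, 12, 16, 18, 3]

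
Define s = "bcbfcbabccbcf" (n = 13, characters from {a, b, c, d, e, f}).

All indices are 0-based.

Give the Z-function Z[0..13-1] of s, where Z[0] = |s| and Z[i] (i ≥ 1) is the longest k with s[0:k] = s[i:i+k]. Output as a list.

[13, 0, 1, 0, 0, 1, 0, 2, 0, 0, 2, 0, 0]

Z[0]=13
i=1: fresh scan; Z[1]=0
i=2: fresh scan; Z[2]=1 extend→box=[2,3)
i=3: fresh scan; Z[3]=0
i=4: fresh scan; Z[4]=0
i=5: fresh scan; Z[5]=1 extend→box=[5,6)
i=6: fresh scan; Z[6]=0
i=7: fresh scan; Z[7]=2 extend→box=[7,9)
i=8: min(r-i=1, Z[1]=0)=0; Z[8]=0
i=9: fresh scan; Z[9]=0
i=10: fresh scan; Z[10]=2 extend→box=[10,12)
i=11: min(r-i=1, Z[1]=0)=0; Z[11]=0
i=12: fresh scan; Z[12]=0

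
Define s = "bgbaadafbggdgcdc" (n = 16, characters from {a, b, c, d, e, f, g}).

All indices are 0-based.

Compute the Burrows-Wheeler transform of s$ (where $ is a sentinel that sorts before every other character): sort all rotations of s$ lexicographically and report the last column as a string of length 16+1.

rank  rotation           last
    0  $bgbaadafbggdgcdc  c
    1  aadafbggdgcdc$bgb  b
    2  adafbggdgcdc$bgba  a
    3  afbggdgcdc$bgbaad  d
    4  baadafbggdgcdc$bg  g
    5  bgbaadafbggdgcdc$  $
    6  bggdgcdc$bgbaadaf  f
    7  c$bgbaadafbggdgcd  d
    8  cdc$bgbaadafbggdg  g
    9  dafbggdgcdc$bgbaa  a
   10  dc$bgbaadafbggdgc  c
   11  dgcdc$bgbaadafbgg  g
   12  fbggdgcdc$bgbaada  a
   13  gbaadafbggdgcdc$b  b
   14  gcdc$bgbaadafbggd  d
   15  gdgcdc$bgbaadafbg  g
   16  ggdgcdc$bgbaadafb  b

cbadg$fdgacgabdgb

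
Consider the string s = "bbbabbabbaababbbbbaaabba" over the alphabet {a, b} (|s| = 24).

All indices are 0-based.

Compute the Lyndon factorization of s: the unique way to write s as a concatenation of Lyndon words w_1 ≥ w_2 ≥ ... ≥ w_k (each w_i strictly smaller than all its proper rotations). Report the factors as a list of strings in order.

emit factor 1: 'b' (i=0, period=1)
emit factor 2: 'b' (i=1, period=1)
emit factor 3: 'b' (i=2, period=1)
emit factor 4: 'abb' (i=3, period=3)
emit factor 5: 'abb' (i=6, period=3)
emit factor 6: 'aababbbbb' (i=9, period=9)
emit factor 7: 'aaabb' (i=18, period=5)
emit factor 8: 'a' (i=23, period=1)

["b", "b", "b", "abb", "abb", "aababbbbb", "aaabb", "a"]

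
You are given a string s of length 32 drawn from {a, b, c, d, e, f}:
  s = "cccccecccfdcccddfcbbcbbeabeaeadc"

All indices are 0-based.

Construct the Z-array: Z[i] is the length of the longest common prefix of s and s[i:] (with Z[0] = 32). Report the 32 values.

Z[0]=32
i=1: outside box; Z[1]=4 scan→box=[1,5)
i=2: min(r-i=3, Z[1]=4)=3; Z[2]=3
i=3: min(r-i=2, Z[2]=3)=2; Z[3]=2
i=4: min(r-i=1, Z[3]=2)=1; Z[4]=1
i=5: outside box; Z[5]=0
i=6: outside box; Z[6]=3 scan→box=[6,9)
i=7: min(r-i=2, Z[1]=4)=2; Z[7]=2
i=8: min(r-i=1, Z[2]=3)=1; Z[8]=1
i=9: outside box; Z[9]=0
i=10: outside box; Z[10]=0
i=11: outside box; Z[11]=3 scan→box=[11,14)
i=12: min(r-i=2, Z[1]=4)=2; Z[12]=2
i=13: min(r-i=1, Z[2]=3)=1; Z[13]=1
i=14: outside box; Z[14]=0
i=15: outside box; Z[15]=0
i=16: outside box; Z[16]=0
i=17: outside box; Z[17]=1 scan→box=[17,18)
i=18: outside box; Z[18]=0
i=19: outside box; Z[19]=0
i=20: outside box; Z[20]=1 scan→box=[20,21)
i=21: outside box; Z[21]=0
i=22: outside box; Z[22]=0
i=23: outside box; Z[23]=0
i=24: outside box; Z[24]=0
i=25: outside box; Z[25]=0
i=26: outside box; Z[26]=0
i=27: outside box; Z[27]=0
i=28: outside box; Z[28]=0
i=29: outside box; Z[29]=0
i=30: outside box; Z[30]=0
i=31: outside box; Z[31]=1 scan→box=[31,32)

[32, 4, 3, 2, 1, 0, 3, 2, 1, 0, 0, 3, 2, 1, 0, 0, 0, 1, 0, 0, 1, 0, 0, 0, 0, 0, 0, 0, 0, 0, 0, 1]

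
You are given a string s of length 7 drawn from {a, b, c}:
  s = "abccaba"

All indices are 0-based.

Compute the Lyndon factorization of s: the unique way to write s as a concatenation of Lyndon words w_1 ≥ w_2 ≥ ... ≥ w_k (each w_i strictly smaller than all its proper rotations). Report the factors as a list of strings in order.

["abcc", "ab", "a"]

emit factor 1: 'abcc' (i=0, period=4)
emit factor 2: 'ab' (i=4, period=2)
emit factor 3: 'a' (i=6, period=1)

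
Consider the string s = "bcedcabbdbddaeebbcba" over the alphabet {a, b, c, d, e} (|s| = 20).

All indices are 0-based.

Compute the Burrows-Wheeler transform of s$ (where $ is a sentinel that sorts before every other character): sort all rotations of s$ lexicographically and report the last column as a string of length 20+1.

rank  rotation               last
    0  $bcedcabbdbddaeebbcba  a
    1  a$bcedcabbdbddaeebbcb  b
    2  abbdbddaeebbcba$bcedc  c
    3  aeebbcba$bcedcabbdbdd  d
    4  ba$bcedcabbdbddaeebbc  c
    5  bbcba$bcedcabbdbddaee  e
    6  bbdbddaeebbcba$bcedca  a
    7  bcba$bcedcabbdbddaeeb  b
    8  bcedcabbdbddaeebbcba$  $
    9  bdbddaeebbcba$bcedcab  b
   10  bddaeebbcba$bcedcabbd  d
   11  cabbdbddaeebbcba$bced  d
   12  cba$bcedcabbdbddaeebb  b
   13  cedcabbdbddaeebbcba$b  b
   14  daeebbcba$bcedcabbdbd  d
   15  dbddaeebbcba$bcedcabb  b
   16  dcabbdbddaeebbcba$bce  e
   17  ddaeebbcba$bcedcabbdb  b
   18  ebbcba$bcedcabbdbddae  e
   19  edcabbdbddaeebbcba$bc  c
   20  eebbcba$bcedcabbdbdda  a

abcdceab$bddbbdbebeca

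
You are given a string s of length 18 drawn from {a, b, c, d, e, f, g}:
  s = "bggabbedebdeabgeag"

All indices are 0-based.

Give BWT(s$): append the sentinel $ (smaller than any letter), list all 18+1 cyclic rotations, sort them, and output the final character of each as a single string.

rank  rotation             last
    0  $bggabbedebdeabgeag  g
    1  abbedebdeabgeag$bgg  g
    2  abgeag$bggabbedebde  e
    3  ag$bggabbedebdeabge  e
    4  bbedebdeabgeag$bgga  a
    5  bdeabgeag$bggabbede  e
    6  bedebdeabgeag$bggab  b
    7  bgeag$bggabbedebdea  a
    8  bggabbedebdeabgeag$  $
    9  deabgeag$bggabbedeb  b
   10  debdeabgeag$bggabbe  e
   11  eabgeag$bggabbedebd  d
   12  eag$bggabbedebdeabg  g
   13  ebdeabgeag$bggabbed  d
   14  edebdeabgeag$bggabb  b
   15  g$bggabbedebdeabgea  a
   16  gabbedebdeabgeag$bg  g
   17  geag$bggabbedebdeab  b
   18  ggabbedebdeabgeag$b  b

ggeeaeba$bedgdbagbb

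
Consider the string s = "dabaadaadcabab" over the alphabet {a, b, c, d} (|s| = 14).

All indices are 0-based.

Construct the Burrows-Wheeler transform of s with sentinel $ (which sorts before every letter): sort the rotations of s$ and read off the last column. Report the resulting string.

bbdbdcaaaaada$a

rank  rotation         last
    0  $dabaadaadcabab  b
    1  aadaadcabab$dab  b
    2  aadcabab$dabaad  d
    3  ab$dabaadaadcab  b
    4  abaadaadcabab$d  d
    5  abab$dabaadaadc  c
    6  adaadcabab$daba  a
    7  adcabab$dabaada  a
    8  b$dabaadaadcaba  a
    9  baadaadcabab$da  a
   10  bab$dabaadaadca  a
   11  cabab$dabaadaad  d
   12  daadcabab$dabaa  a
   13  dabaadaadcabab$  $
   14  dcabab$dabaadaa  a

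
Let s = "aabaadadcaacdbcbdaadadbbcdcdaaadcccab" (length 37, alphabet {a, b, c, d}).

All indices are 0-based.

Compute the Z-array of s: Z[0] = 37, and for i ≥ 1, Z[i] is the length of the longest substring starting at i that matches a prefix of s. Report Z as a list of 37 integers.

Z[0]=37
i=1: i≥r, start 0; Z[1]=1 grow→box=[1,2)
i=2: i≥r, start 0; Z[2]=0
i=3: i≥r, start 0; Z[3]=2 grow→box=[3,5)
i=4: min(r-i=1, Z[1]=1)=1; Z[4]=1
i=5: i≥r, start 0; Z[5]=0
i=6: i≥r, start 0; Z[6]=1 grow→box=[6,7)
i=7: i≥r, start 0; Z[7]=0
i=8: i≥r, start 0; Z[8]=0
i=9: i≥r, start 0; Z[9]=2 grow→box=[9,11)
i=10: min(r-i=1, Z[1]=1)=1; Z[10]=1
i=11: i≥r, start 0; Z[11]=0
i=12: i≥r, start 0; Z[12]=0
i=13: i≥r, start 0; Z[13]=0
i=14: i≥r, start 0; Z[14]=0
i=15: i≥r, start 0; Z[15]=0
i=16: i≥r, start 0; Z[16]=0
i=17: i≥r, start 0; Z[17]=2 grow→box=[17,19)
i=18: min(r-i=1, Z[1]=1)=1; Z[18]=1
i=19: i≥r, start 0; Z[19]=0
i=20: i≥r, start 0; Z[20]=1 grow→box=[20,21)
i=21: i≥r, start 0; Z[21]=0
i=22: i≥r, start 0; Z[22]=0
i=23: i≥r, start 0; Z[23]=0
i=24: i≥r, start 0; Z[24]=0
i=25: i≥r, start 0; Z[25]=0
i=26: i≥r, start 0; Z[26]=0
i=27: i≥r, start 0; Z[27]=0
i=28: i≥r, start 0; Z[28]=2 grow→box=[28,30)
i=29: min(r-i=1, Z[1]=1)=1; Z[29]=2 grow→box=[29,31)
i=30: min(r-i=1, Z[1]=1)=1; Z[30]=1
i=31: i≥r, start 0; Z[31]=0
i=32: i≥r, start 0; Z[32]=0
i=33: i≥r, start 0; Z[33]=0
i=34: i≥r, start 0; Z[34]=0
i=35: i≥r, start 0; Z[35]=1 grow→box=[35,36)
i=36: i≥r, start 0; Z[36]=0

[37, 1, 0, 2, 1, 0, 1, 0, 0, 2, 1, 0, 0, 0, 0, 0, 0, 2, 1, 0, 1, 0, 0, 0, 0, 0, 0, 0, 2, 2, 1, 0, 0, 0, 0, 1, 0]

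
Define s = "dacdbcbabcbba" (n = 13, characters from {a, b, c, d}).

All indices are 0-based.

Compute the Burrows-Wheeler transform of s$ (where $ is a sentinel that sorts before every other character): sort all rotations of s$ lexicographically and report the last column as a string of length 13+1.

abbdbccdabba$c

rank  rotation        last
    0  $dacdbcbabcbba  a
    1  a$dacdbcbabcbb  b
    2  abcbba$dacdbcb  b
    3  acdbcbabcbba$d  d
    4  ba$dacdbcbabcb  b
    5  babcbba$dacdbc  c
    6  bba$dacdbcbabc  c
    7  bcbabcbba$dacd  d
    8  bcbba$dacdbcba  a
    9  cbabcbba$dacdb  b
   10  cbba$dacdbcbab  b
   11  cdbcbabcbba$da  a
   12  dacdbcbabcbba$  $
   13  dbcbabcbba$dac  c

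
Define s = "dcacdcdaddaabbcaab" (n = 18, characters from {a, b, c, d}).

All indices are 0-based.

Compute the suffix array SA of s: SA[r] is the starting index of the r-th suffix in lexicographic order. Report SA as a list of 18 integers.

[15, 10, 16, 11, 2, 7, 17, 12, 13, 14, 1, 5, 3, 9, 6, 0, 4, 8]

rank | idx | suffix
   0 |  15 | aab
   1 |  10 | aabbcaab
   2 |  16 | ab
   3 |  11 | abbcaab
   4 |   2 | acdcdaddaabbcaab
   5 |   7 | addaabbcaab
   6 |  17 | b
   7 |  12 | bbcaab
   8 |  13 | bcaab
   9 |  14 | caab
  10 |   1 | cacdcdaddaabbcaab
  11 |   5 | cdaddaabbcaab
  12 |   3 | cdcdaddaabbcaab
  13 |   9 | daabbcaab
  14 |   6 | daddaabbcaab
  15 |   0 | dcacdcdaddaabbcaab
  16 |   4 | dcdaddaabbcaab
  17 |   8 | ddaabbcaab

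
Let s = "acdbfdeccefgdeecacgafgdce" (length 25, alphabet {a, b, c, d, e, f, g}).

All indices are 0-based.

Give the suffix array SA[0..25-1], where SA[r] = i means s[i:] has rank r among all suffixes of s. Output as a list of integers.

rank→(start, suffix):
  0 → (0, 'acdbfdeccefgdeecacgafgdce')
  1 → (16, 'acgafgdce')
  2 → (19, 'afgdce')
  3 → (3, 'bfdeccefgdeecacgafgdce')
  4 → (15, 'cacgafgdce')
  5 → (7, 'ccefgdeecacgafgdce')
  6 → (1, 'cdbfdeccefgdeecacgafgdce')
  7 → (23, 'ce')
  8 → (8, 'cefgdeecacgafgdce')
  9 → (17, 'cgafgdce')
  10 → (2, 'dbfdeccefgdeecacgafgdce')
  11 → (22, 'dce')
  12 → (5, 'deccefgdeecacgafgdce')
  13 → (12, 'deecacgafgdce')
  14 → (24, 'e')
  15 → (14, 'ecacgafgdce')
  16 → (6, 'eccefgdeecacgafgdce')
  17 → (13, 'eecacgafgdce')
  18 → (9, 'efgdeecacgafgdce')
  19 → (4, 'fdeccefgdeecacgafgdce')
  20 → (20, 'fgdce')
  21 → (10, 'fgdeecacgafgdce')
  22 → (18, 'gafgdce')
  23 → (21, 'gdce')
  24 → (11, 'gdeecacgafgdce')

[0, 16, 19, 3, 15, 7, 1, 23, 8, 17, 2, 22, 5, 12, 24, 14, 6, 13, 9, 4, 20, 10, 18, 21, 11]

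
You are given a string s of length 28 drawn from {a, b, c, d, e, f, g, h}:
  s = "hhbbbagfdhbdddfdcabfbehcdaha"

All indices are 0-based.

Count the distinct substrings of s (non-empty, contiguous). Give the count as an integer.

382

rank→(start, suffix):
  0 → (27, 'a')
  1 → (17, 'abfbehcdaha')
  2 → (5, 'agfdhbdddfdcabfbehcdaha')
  3 → (25, 'aha')
  4 → (4, 'bagfdhbdddfdcabfbehcdaha')
  5 → (3, 'bbagfdhbdddfdcabfbehcdaha')
  6 → (2, 'bbbagfdhbdddfdcabfbehcdaha')
  7 → (10, 'bdddfdcabfbehcdaha')
  8 → (20, 'behcdaha')
  9 → (18, 'bfbehcdaha')
  10 → (16, 'cabfbehcdaha')
  11 → (23, 'cdaha')
  12 → (24, 'daha')
  13 → (15, 'dcabfbehcdaha')
  14 → (11, 'dddfdcabfbehcdaha')
  15 → (12, 'ddfdcabfbehcdaha')
  16 → (13, 'dfdcabfbehcdaha')
  17 → (8, 'dhbdddfdcabfbehcdaha')
  18 → (21, 'ehcdaha')
  19 → (19, 'fbehcdaha')
  20 → (14, 'fdcabfbehcdaha')
  21 → (7, 'fdhbdddfdcabfbehcdaha')
  22 → (6, 'gfdhbdddfdcabfbehcdaha')
  23 → (26, 'ha')
  24 → (1, 'hbbbagfdhbdddfdcabfbehcdaha')
  25 → (9, 'hbdddfdcabfbehcdaha')
  26 → (22, 'hcdaha')
  27 → (0, 'hhbbbagfdhbdddfdcabfbehcdaha')

SA = [27, 17, 5, 25, 4, 3, 2, 10, 20, 18, 16, 23, 24, 15, 11, 12, 13, 8, 21, 19, 14, 7, 6, 26, 1, 9, 22, 0]
i: (SA[i-1],SA[i]) lcp shared
  1: (27,17) 1 'a'
  2: (17,5) 1 'a'
  3: (5,25) 1 'a'
  4: (25,4) 0 ''
  5: (4,3) 1 'b'
  6: (3,2) 2 'bb'
  7: (2,10) 1 'b'
  8: (10,20) 1 'b'
  9: (20,18) 1 'b'
  10: (18,16) 0 ''
  11: (16,23) 1 'c'
  12: (23,24) 0 ''
  13: (24,15) 1 'd'
  14: (15,11) 1 'd'
  15: (11,12) 2 'dd'
  16: (12,13) 1 'd'
  17: (13,8) 1 'd'
  18: (8,21) 0 ''
  19: (21,19) 0 ''
  20: (19,14) 1 'f'
  21: (14,7) 2 'fd'
  22: (7,6) 0 ''
  23: (6,26) 0 ''
  24: (26,1) 1 'h'
  25: (1,9) 2 'hb'
  26: (9,22) 1 'h'
  27: (22,0) 1 'h'

n(n+1)/2 = 28·29/2 = 406
Σ LCP = 0 + 1 + 1 + 1 + 0 + 1 + 2 + 1 + 1 + 1 + 0 + 1 + 0 + 1 + 1 + 2 + 1 + 1 + 0 + 0 + 1 + 2 + 0 + 0 + 1 + 2 + 1 + 1 = 24
distinct = 406 − 24 = 382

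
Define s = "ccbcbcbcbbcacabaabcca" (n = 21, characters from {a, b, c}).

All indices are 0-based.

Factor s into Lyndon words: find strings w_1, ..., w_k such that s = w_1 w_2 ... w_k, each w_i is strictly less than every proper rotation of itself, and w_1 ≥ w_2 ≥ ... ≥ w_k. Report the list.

["c", "c", "bc", "bc", "bc", "bbc", "ac", "ab", "aabcc", "a"]

emit factor 1: 'c' (i=0, period=1)
emit factor 2: 'c' (i=1, period=1)
emit factor 3: 'bc' (i=2, period=2)
emit factor 4: 'bc' (i=4, period=2)
emit factor 5: 'bc' (i=6, period=2)
emit factor 6: 'bbc' (i=8, period=3)
emit factor 7: 'ac' (i=11, period=2)
emit factor 8: 'ab' (i=13, period=2)
emit factor 9: 'aabcc' (i=15, period=5)
emit factor 10: 'a' (i=20, period=1)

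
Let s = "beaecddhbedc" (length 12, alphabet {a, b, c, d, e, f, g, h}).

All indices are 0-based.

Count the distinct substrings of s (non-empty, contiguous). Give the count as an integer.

71

sorted suffixes:
  #0 SA[0]=2  'aecddhbedc'
  #1 SA[1]=0  'beaecddhbedc'
  #2 SA[2]=8  'bedc'
  #3 SA[3]=11  'c'
  #4 SA[4]=4  'cddhbedc'
  #5 SA[5]=10  'dc'
  #6 SA[6]=5  'ddhbedc'
  #7 SA[7]=6  'dhbedc'
  #8 SA[8]=1  'eaecddhbedc'
  #9 SA[9]=3  'ecddhbedc'
  #10 SA[10]=9  'edc'
  #11 SA[11]=7  'hbedc'

SA = [2, 0, 8, 11, 4, 10, 5, 6, 1, 3, 9, 7]
rank  pair      lcp
   1  s[2:],s[0:]  0  ''
   2  s[0:],s[8:]  2  'be'
   3  s[8:],s[11:]  0  ''
   4  s[11:],s[4:]  1  'c'
   5  s[4:],s[10:]  0  ''
   6  s[10:],s[5:]  1  'd'
   7  s[5:],s[6:]  1  'd'
   8  s[6:],s[1:]  0  ''
   9  s[1:],s[3:]  1  'e'
  10  s[3:],s[9:]  1  'e'
  11  s[9:],s[7:]  0  ''

n(n+1)/2 = 12·13/2 = 78
Σ LCP = 0 + 0 + 2 + 0 + 1 + 0 + 1 + 1 + 0 + 1 + 1 + 0 = 7
distinct = 78 − 7 = 71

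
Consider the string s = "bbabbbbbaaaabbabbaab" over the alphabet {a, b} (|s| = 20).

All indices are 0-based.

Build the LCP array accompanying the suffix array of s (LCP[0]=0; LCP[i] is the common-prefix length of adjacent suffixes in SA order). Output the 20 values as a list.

sorted suffixes:
  #0 SA[0]=8  'aaaabbabbaab'
  #1 SA[1]=9  'aaabbabbaab'
  #2 SA[2]=17  'aab'
  #3 SA[3]=10  'aabbabbaab'
  #4 SA[4]=18  'ab'
  #5 SA[5]=14  'abbaab'
  #6 SA[6]=11  'abbabbaab'
  #7 SA[7]=2  'abbbbbaaaabbabbaab'
  #8 SA[8]=19  'b'
  #9 SA[9]=7  'baaaabbabbaab'
  #10 SA[10]=16  'baab'
  #11 SA[11]=13  'babbaab'
  #12 SA[12]=1  'babbbbbaaaabbabbaab'
  #13 SA[13]=6  'bbaaaabbabbaab'
  #14 SA[14]=15  'bbaab'
  #15 SA[15]=12  'bbabbaab'
  #16 SA[16]=0  'bbabbbbbaaaabbabbaab'
  #17 SA[17]=5  'bbbaaaabbabbaab'
  #18 SA[18]=4  'bbbbaaaabbabbaab'
  #19 SA[19]=3  'bbbbbaaaabbabbaab'

SA = [8, 9, 17, 10, 18, 14, 11, 2, 19, 7, 16, 13, 1, 6, 15, 12, 0, 5, 4, 3]
i: (SA[i-1],SA[i]) lcp shared
  1: (8,9) 3 'aaa'
  2: (9,17) 2 'aa'
  3: (17,10) 3 'aab'
  4: (10,18) 1 'a'
  5: (18,14) 2 'ab'
  6: (14,11) 4 'abba'
  7: (11,2) 3 'abb'
  8: (2,19) 0 ''
  9: (19,7) 1 'b'
  10: (7,16) 3 'baa'
  11: (16,13) 2 'ba'
  12: (13,1) 4 'babb'
  13: (1,6) 1 'b'
  14: (6,15) 4 'bbaa'
  15: (15,12) 3 'bba'
  16: (12,0) 5 'bbabb'
  17: (0,5) 2 'bb'
  18: (5,4) 3 'bbb'
  19: (4,3) 4 'bbbb'

[0, 3, 2, 3, 1, 2, 4, 3, 0, 1, 3, 2, 4, 1, 4, 3, 5, 2, 3, 4]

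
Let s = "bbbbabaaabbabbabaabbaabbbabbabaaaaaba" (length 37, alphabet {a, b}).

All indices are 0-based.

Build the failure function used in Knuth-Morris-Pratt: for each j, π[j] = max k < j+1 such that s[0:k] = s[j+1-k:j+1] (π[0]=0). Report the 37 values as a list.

π[0] = 0
j=1 s[j]='b': π[1]=1 (border 'b')
j=2 s[j]='b': π[2]=2 (border 'bb')
j=3 s[j]='b': π[3]=3 (border 'bbb')
j=4 s[j]='a': k: 3→2→1→0; π[4]=0 (border '')
j=5 s[j]='b': π[5]=1 (border 'b')
j=6 s[j]='a': k: 1→0; π[6]=0 (border '')
j=7 s[j]='a': π[7]=0 (border '')
j=8 s[j]='a': π[8]=0 (border '')
j=9 s[j]='b': π[9]=1 (border 'b')
j=10 s[j]='b': π[10]=2 (border 'bb')
j=11 s[j]='a': k: 2→1→0; π[11]=0 (border '')
j=12 s[j]='b': π[12]=1 (border 'b')
j=13 s[j]='b': π[13]=2 (border 'bb')
j=14 s[j]='a': k: 2→1→0; π[14]=0 (border '')
j=15 s[j]='b': π[15]=1 (border 'b')
j=16 s[j]='a': k: 1→0; π[16]=0 (border '')
j=17 s[j]='a': π[17]=0 (border '')
j=18 s[j]='b': π[18]=1 (border 'b')
j=19 s[j]='b': π[19]=2 (border 'bb')
j=20 s[j]='a': k: 2→1→0; π[20]=0 (border '')
j=21 s[j]='a': π[21]=0 (border '')
j=22 s[j]='b': π[22]=1 (border 'b')
j=23 s[j]='b': π[23]=2 (border 'bb')
j=24 s[j]='b': π[24]=3 (border 'bbb')
j=25 s[j]='a': k: 3→2→1→0; π[25]=0 (border '')
j=26 s[j]='b': π[26]=1 (border 'b')
j=27 s[j]='b': π[27]=2 (border 'bb')
j=28 s[j]='a': k: 2→1→0; π[28]=0 (border '')
j=29 s[j]='b': π[29]=1 (border 'b')
j=30 s[j]='a': k: 1→0; π[30]=0 (border '')
j=31 s[j]='a': π[31]=0 (border '')
j=32 s[j]='a': π[32]=0 (border '')
j=33 s[j]='a': π[33]=0 (border '')
j=34 s[j]='a': π[34]=0 (border '')
j=35 s[j]='b': π[35]=1 (border 'b')
j=36 s[j]='a': k: 1→0; π[36]=0 (border '')

[0, 1, 2, 3, 0, 1, 0, 0, 0, 1, 2, 0, 1, 2, 0, 1, 0, 0, 1, 2, 0, 0, 1, 2, 3, 0, 1, 2, 0, 1, 0, 0, 0, 0, 0, 1, 0]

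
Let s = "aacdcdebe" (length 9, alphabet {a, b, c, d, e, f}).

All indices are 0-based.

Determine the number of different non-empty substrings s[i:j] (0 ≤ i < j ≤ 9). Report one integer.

rank→(start, suffix):
  0 → (0, 'aacdcdebe')
  1 → (1, 'acdcdebe')
  2 → (7, 'be')
  3 → (2, 'cdcdebe')
  4 → (4, 'cdebe')
  5 → (3, 'dcdebe')
  6 → (5, 'debe')
  7 → (8, 'e')
  8 → (6, 'ebe')

SA = [0, 1, 7, 2, 4, 3, 5, 8, 6]
rank  pair      lcp
   1  s[0:],s[1:]  1  'a'
   2  s[1:],s[7:]  0  ''
   3  s[7:],s[2:]  0  ''
   4  s[2:],s[4:]  2  'cd'
   5  s[4:],s[3:]  0  ''
   6  s[3:],s[5:]  1  'd'
   7  s[5:],s[8:]  0  ''
   8  s[8:],s[6:]  1  'e'

n(n+1)/2 = 9·10/2 = 45
Σ LCP = 0 + 1 + 0 + 0 + 2 + 0 + 1 + 0 + 1 = 5
distinct = 45 − 5 = 40

40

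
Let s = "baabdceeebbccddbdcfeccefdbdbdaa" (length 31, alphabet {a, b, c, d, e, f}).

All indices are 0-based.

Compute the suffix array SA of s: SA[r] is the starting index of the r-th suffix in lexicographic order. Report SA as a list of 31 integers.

rank→(start, suffix):
  0 → (30, 'a')
  1 → (29, 'aa')
  2 → (1, 'aabdceeebbccddbdcfeccefdbdbdaa')
  3 → (2, 'abdceeebbccddbdcfeccefdbdbdaa')
  4 → (0, 'baabdceeebbccddbdcfeccefdbdbdaa')
  5 → (9, 'bbccddbdcfeccefdbdbdaa')
  6 → (10, 'bccddbdcfeccefdbdbdaa')
  7 → (27, 'bdaa')
  8 → (25, 'bdbdaa')
  9 → (3, 'bdceeebbccddbdcfeccefdbdbdaa')
  10 → (15, 'bdcfeccefdbdbdaa')
  11 → (11, 'ccddbdcfeccefdbdbdaa')
  12 → (20, 'ccefdbdbdaa')
  13 → (12, 'cddbdcfeccefdbdbdaa')
  14 → (5, 'ceeebbccddbdcfeccefdbdbdaa')
  15 → (21, 'cefdbdbdaa')
  16 → (17, 'cfeccefdbdbdaa')
  17 → (28, 'daa')
  18 → (26, 'dbdaa')
  19 → (24, 'dbdbdaa')
  20 → (14, 'dbdcfeccefdbdbdaa')
  21 → (4, 'dceeebbccddbdcfeccefdbdbdaa')
  22 → (16, 'dcfeccefdbdbdaa')
  23 → (13, 'ddbdcfeccefdbdbdaa')
  24 → (8, 'ebbccddbdcfeccefdbdbdaa')
  25 → (19, 'eccefdbdbdaa')
  26 → (7, 'eebbccddbdcfeccefdbdbdaa')
  27 → (6, 'eeebbccddbdcfeccefdbdbdaa')
  28 → (22, 'efdbdbdaa')
  29 → (23, 'fdbdbdaa')
  30 → (18, 'feccefdbdbdaa')

[30, 29, 1, 2, 0, 9, 10, 27, 25, 3, 15, 11, 20, 12, 5, 21, 17, 28, 26, 24, 14, 4, 16, 13, 8, 19, 7, 6, 22, 23, 18]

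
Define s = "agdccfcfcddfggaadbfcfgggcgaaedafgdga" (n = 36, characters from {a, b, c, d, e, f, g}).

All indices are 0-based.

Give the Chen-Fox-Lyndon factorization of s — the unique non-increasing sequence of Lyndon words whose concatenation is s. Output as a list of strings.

["agdccfcfcddfgg", "aadbfcfgggcgaaedafgdg", "a"]

emit factor 1: 'agdccfcfcddfgg' (i=0, period=14)
emit factor 2: 'aadbfcfgggcgaaedafgdg' (i=14, period=21)
emit factor 3: 'a' (i=35, period=1)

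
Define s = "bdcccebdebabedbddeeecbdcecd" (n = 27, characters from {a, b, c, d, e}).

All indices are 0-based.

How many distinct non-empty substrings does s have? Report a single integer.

345

sorted suffixes:
  #0 SA[0]=10  'abedbddeeecbdcecd'
  #1 SA[1]=9  'babedbddeeecbdcecd'
  #2 SA[2]=0  'bdcccebdebabedbddeeecbdcecd'
  #3 SA[3]=21  'bdcecd'
  #4 SA[4]=14  'bddeeecbdcecd'
  #5 SA[5]=6  'bdebabedbddeeecbdcecd'
  #6 SA[6]=11  'bedbddeeecbdcecd'
  #7 SA[7]=20  'cbdcecd'
  #8 SA[8]=2  'cccebdebabedbddeeecbdcecd'
  #9 SA[9]=3  'ccebdebabedbddeeecbdcecd'
  #10 SA[10]=25  'cd'
  #11 SA[11]=4  'cebdebabedbddeeecbdcecd'
  #12 SA[12]=23  'cecd'
  #13 SA[13]=26  'd'
  #14 SA[14]=13  'dbddeeecbdcecd'
  #15 SA[15]=1  'dcccebdebabedbddeeecbdcecd'
  #16 SA[16]=22  'dcecd'
  #17 SA[17]=15  'ddeeecbdcecd'
  #18 SA[18]=7  'debabedbddeeecbdcecd'
  #19 SA[19]=16  'deeecbdcecd'
  #20 SA[20]=8  'ebabedbddeeecbdcecd'
  #21 SA[21]=5  'ebdebabedbddeeecbdcecd'
  #22 SA[22]=19  'ecbdcecd'
  #23 SA[23]=24  'ecd'
  #24 SA[24]=12  'edbddeeecbdcecd'
  #25 SA[25]=18  'eecbdcecd'
  #26 SA[26]=17  'eeecbdcecd'

SA = [10, 9, 0, 21, 14, 6, 11, 20, 2, 3, 25, 4, 23, 26, 13, 1, 22, 15, 7, 16, 8, 5, 19, 24, 12, 18, 17]
i: (SA[i-1],SA[i]) lcp shared
  1: (10,9) 0 ''
  2: (9,0) 1 'b'
  3: (0,21) 3 'bdc'
  4: (21,14) 2 'bd'
  5: (14,6) 2 'bd'
  6: (6,11) 1 'b'
  7: (11,20) 0 ''
  8: (20,2) 1 'c'
  9: (2,3) 2 'cc'
  10: (3,25) 1 'c'
  11: (25,4) 1 'c'
  12: (4,23) 2 'ce'
  13: (23,26) 0 ''
  14: (26,13) 1 'd'
  15: (13,1) 1 'd'
  16: (1,22) 2 'dc'
  17: (22,15) 1 'd'
  18: (15,7) 1 'd'
  19: (7,16) 2 'de'
  20: (16,8) 0 ''
  21: (8,5) 2 'eb'
  22: (5,19) 1 'e'
  23: (19,24) 2 'ec'
  24: (24,12) 1 'e'
  25: (12,18) 1 'e'
  26: (18,17) 2 'ee'

n(n+1)/2 = 27·28/2 = 378
Σ LCP = 0 + 0 + 1 + 3 + 2 + 2 + 1 + 0 + 1 + 2 + 1 + 1 + 2 + 0 + 1 + 1 + 2 + 1 + 1 + 2 + 0 + 2 + 1 + 2 + 1 + 1 + 2 = 33
distinct = 378 − 33 = 345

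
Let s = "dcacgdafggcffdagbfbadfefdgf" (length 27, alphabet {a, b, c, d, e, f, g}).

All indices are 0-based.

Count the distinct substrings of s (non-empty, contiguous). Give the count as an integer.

356

rank | idx | suffix
   0 |   2 | acgdafggcffdagbfbadfefdgf
   1 |  19 | adfefdgf
   2 |   6 | afggcffdagbfbadfefdgf
   3 |  14 | agbfbadfefdgf
   4 |  18 | badfefdgf
   5 |  16 | bfbadfefdgf
   6 |   1 | cacgdafggcffdagbfbadfefdgf
   7 |  10 | cffdagbfbadfefdgf
   8 |   3 | cgdafggcffdagbfbadfefdgf
   9 |   5 | dafggcffdagbfbadfefdgf
  10 |  13 | dagbfbadfefdgf
  11 |   0 | dcacgdafggcffdagbfbadfefdgf
  12 |  20 | dfefdgf
  13 |  24 | dgf
  14 |  22 | efdgf
  15 |  26 | f
  16 |  17 | fbadfefdgf
  17 |  12 | fdagbfbadfefdgf
  18 |  23 | fdgf
  19 |  21 | fefdgf
  20 |  11 | ffdagbfbadfefdgf
  21 |   7 | fggcffdagbfbadfefdgf
  22 |  15 | gbfbadfefdgf
  23 |   9 | gcffdagbfbadfefdgf
  24 |   4 | gdafggcffdagbfbadfefdgf
  25 |  25 | gf
  26 |   8 | ggcffdagbfbadfefdgf

SA = [2, 19, 6, 14, 18, 16, 1, 10, 3, 5, 13, 0, 20, 24, 22, 26, 17, 12, 23, 21, 11, 7, 15, 9, 4, 25, 8]
rank  pair      lcp
   1  s[2:],s[19:]  1  'a'
   2  s[19:],s[6:]  1  'a'
   3  s[6:],s[14:]  1  'a'
   4  s[14:],s[18:]  0  ''
   5  s[18:],s[16:]  1  'b'
   6  s[16:],s[1:]  0  ''
   7  s[1:],s[10:]  1  'c'
   8  s[10:],s[3:]  1  'c'
   9  s[3:],s[5:]  0  ''
  10  s[5:],s[13:]  2  'da'
  11  s[13:],s[0:]  1  'd'
  12  s[0:],s[20:]  1  'd'
  13  s[20:],s[24:]  1  'd'
  14  s[24:],s[22:]  0  ''
  15  s[22:],s[26:]  0  ''
  16  s[26:],s[17:]  1  'f'
  17  s[17:],s[12:]  1  'f'
  18  s[12:],s[23:]  2  'fd'
  19  s[23:],s[21:]  1  'f'
  20  s[21:],s[11:]  1  'f'
  21  s[11:],s[7:]  1  'f'
  22  s[7:],s[15:]  0  ''
  23  s[15:],s[9:]  1  'g'
  24  s[9:],s[4:]  1  'g'
  25  s[4:],s[25:]  1  'g'
  26  s[25:],s[8:]  1  'g'

n(n+1)/2 = 27·28/2 = 378
Σ LCP = 0 + 1 + 1 + 1 + 0 + 1 + 0 + 1 + 1 + 0 + 2 + 1 + 1 + 1 + 0 + 0 + 1 + 1 + 2 + 1 + 1 + 1 + 0 + 1 + 1 + 1 + 1 = 22
distinct = 378 − 22 = 356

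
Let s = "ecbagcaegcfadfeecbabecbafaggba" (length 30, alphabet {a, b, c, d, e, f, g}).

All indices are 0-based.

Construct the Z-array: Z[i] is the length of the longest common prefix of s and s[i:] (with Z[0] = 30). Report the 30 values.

Z[0]=30
i=1: i≥r, start 0; Z[1]=0
i=2: i≥r, start 0; Z[2]=0
i=3: i≥r, start 0; Z[3]=0
i=4: i≥r, start 0; Z[4]=0
i=5: i≥r, start 0; Z[5]=0
i=6: i≥r, start 0; Z[6]=0
i=7: i≥r, start 0; Z[7]=1 grow→box=[7,8)
i=8: i≥r, start 0; Z[8]=0
i=9: i≥r, start 0; Z[9]=0
i=10: i≥r, start 0; Z[10]=0
i=11: i≥r, start 0; Z[11]=0
i=12: i≥r, start 0; Z[12]=0
i=13: i≥r, start 0; Z[13]=0
i=14: i≥r, start 0; Z[14]=1 grow→box=[14,15)
i=15: i≥r, start 0; Z[15]=4 grow→box=[15,19)
i=16: min(r-i=3, Z[1]=0)=0; Z[16]=0
i=17: min(r-i=2, Z[2]=0)=0; Z[17]=0
i=18: min(r-i=1, Z[3]=0)=0; Z[18]=0
i=19: i≥r, start 0; Z[19]=0
i=20: i≥r, start 0; Z[20]=4 grow→box=[20,24)
i=21: min(r-i=3, Z[1]=0)=0; Z[21]=0
i=22: min(r-i=2, Z[2]=0)=0; Z[22]=0
i=23: min(r-i=1, Z[3]=0)=0; Z[23]=0
i=24: i≥r, start 0; Z[24]=0
i=25: i≥r, start 0; Z[25]=0
i=26: i≥r, start 0; Z[26]=0
i=27: i≥r, start 0; Z[27]=0
i=28: i≥r, start 0; Z[28]=0
i=29: i≥r, start 0; Z[29]=0

[30, 0, 0, 0, 0, 0, 0, 1, 0, 0, 0, 0, 0, 0, 1, 4, 0, 0, 0, 0, 4, 0, 0, 0, 0, 0, 0, 0, 0, 0]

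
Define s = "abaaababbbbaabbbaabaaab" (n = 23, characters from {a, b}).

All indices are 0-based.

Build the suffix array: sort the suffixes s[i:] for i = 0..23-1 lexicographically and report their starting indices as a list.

[19, 2, 20, 16, 3, 11, 21, 17, 0, 4, 12, 6, 22, 18, 1, 15, 10, 5, 14, 9, 13, 8, 7]

rank→(start, suffix):
  0 → (19, 'aaab')
  1 → (2, 'aaababbbbaabbbaabaaab')
  2 → (20, 'aab')
  3 → (16, 'aabaaab')
  4 → (3, 'aababbbbaabbbaabaaab')
  5 → (11, 'aabbbaabaaab')
  6 → (21, 'ab')
  7 → (17, 'abaaab')
  8 → (0, 'abaaababbbbaabbbaabaaab')
  9 → (4, 'ababbbbaabbbaabaaab')
  10 → (12, 'abbbaabaaab')
  11 → (6, 'abbbbaabbbaabaaab')
  12 → (22, 'b')
  13 → (18, 'baaab')
  14 → (1, 'baaababbbbaabbbaabaaab')
  15 → (15, 'baabaaab')
  16 → (10, 'baabbbaabaaab')
  17 → (5, 'babbbbaabbbaabaaab')
  18 → (14, 'bbaabaaab')
  19 → (9, 'bbaabbbaabaaab')
  20 → (13, 'bbbaabaaab')
  21 → (8, 'bbbaabbbaabaaab')
  22 → (7, 'bbbbaabbbaabaaab')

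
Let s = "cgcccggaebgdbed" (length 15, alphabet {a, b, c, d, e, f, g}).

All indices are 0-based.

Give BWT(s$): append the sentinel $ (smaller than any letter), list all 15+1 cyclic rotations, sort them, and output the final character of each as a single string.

rank  rotation          last
    0  $cgcccggaebgdbed  d
    1  aebgdbed$cgcccgg  g
    2  bed$cgcccggaebgd  d
    3  bgdbed$cgcccggae  e
    4  cccggaebgdbed$cg  g
    5  ccggaebgdbed$cgc  c
    6  cgcccggaebgdbed$  $
    7  cggaebgdbed$cgcc  c
    8  d$cgcccggaebgdbe  e
    9  dbed$cgcccggaebg  g
   10  ebgdbed$cgcccgga  a
   11  ed$cgcccggaebgdb  b
   12  gaebgdbed$cgcccg  g
   13  gcccggaebgdbed$c  c
   14  gdbed$cgcccggaeb  b
   15  ggaebgdbed$cgccc  c

dgdegc$cegabgcbc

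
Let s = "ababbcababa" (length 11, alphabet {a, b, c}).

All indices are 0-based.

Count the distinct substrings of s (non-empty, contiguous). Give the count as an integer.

rank→(start, suffix):
  0 → (10, 'a')
  1 → (8, 'aba')
  2 → (6, 'ababa')
  3 → (0, 'ababbcababa')
  4 → (2, 'abbcababa')
  5 → (9, 'ba')
  6 → (7, 'baba')
  7 → (1, 'babbcababa')
  8 → (3, 'bbcababa')
  9 → (4, 'bcababa')
  10 → (5, 'cababa')

SA = [10, 8, 6, 0, 2, 9, 7, 1, 3, 4, 5]
i: (SA[i-1],SA[i]) lcp shared
  1: (10,8) 1 'a'
  2: (8,6) 3 'aba'
  3: (6,0) 4 'abab'
  4: (0,2) 2 'ab'
  5: (2,9) 0 ''
  6: (9,7) 2 'ba'
  7: (7,1) 3 'bab'
  8: (1,3) 1 'b'
  9: (3,4) 1 'b'
  10: (4,5) 0 ''

n(n+1)/2 = 11·12/2 = 66
Σ LCP = 0 + 1 + 3 + 4 + 2 + 0 + 2 + 3 + 1 + 1 + 0 = 17
distinct = 66 − 17 = 49

49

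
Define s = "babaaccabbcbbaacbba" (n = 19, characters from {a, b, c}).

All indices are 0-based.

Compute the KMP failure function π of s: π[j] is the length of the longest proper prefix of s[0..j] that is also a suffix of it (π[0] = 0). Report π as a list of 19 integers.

π[0] = 0
j=1 s[j]='a': π[1]=0 (border '')
j=2 s[j]='b': π[2]=1 (border 'b')
j=3 s[j]='a': π[3]=2 (border 'ba')
j=4 s[j]='a': k: 2→0; π[4]=0 (border '')
j=5 s[j]='c': π[5]=0 (border '')
j=6 s[j]='c': π[6]=0 (border '')
j=7 s[j]='a': π[7]=0 (border '')
j=8 s[j]='b': π[8]=1 (border 'b')
j=9 s[j]='b': k: 1→0; π[9]=1 (border 'b')
j=10 s[j]='c': k: 1→0; π[10]=0 (border '')
j=11 s[j]='b': π[11]=1 (border 'b')
j=12 s[j]='b': k: 1→0; π[12]=1 (border 'b')
j=13 s[j]='a': π[13]=2 (border 'ba')
j=14 s[j]='a': k: 2→0; π[14]=0 (border '')
j=15 s[j]='c': π[15]=0 (border '')
j=16 s[j]='b': π[16]=1 (border 'b')
j=17 s[j]='b': k: 1→0; π[17]=1 (border 'b')
j=18 s[j]='a': π[18]=2 (border 'ba')

[0, 0, 1, 2, 0, 0, 0, 0, 1, 1, 0, 1, 1, 2, 0, 0, 1, 1, 2]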